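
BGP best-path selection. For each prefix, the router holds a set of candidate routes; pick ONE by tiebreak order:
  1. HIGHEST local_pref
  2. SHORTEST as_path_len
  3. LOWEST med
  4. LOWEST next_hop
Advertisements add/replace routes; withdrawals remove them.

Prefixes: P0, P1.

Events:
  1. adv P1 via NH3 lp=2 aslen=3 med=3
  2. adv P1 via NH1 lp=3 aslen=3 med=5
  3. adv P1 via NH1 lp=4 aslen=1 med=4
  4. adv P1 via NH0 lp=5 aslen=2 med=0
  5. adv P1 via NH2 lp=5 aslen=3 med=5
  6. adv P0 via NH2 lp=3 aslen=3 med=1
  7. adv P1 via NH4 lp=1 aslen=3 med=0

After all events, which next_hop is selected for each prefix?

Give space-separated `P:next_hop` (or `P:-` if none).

Op 1: best P0=- P1=NH3
Op 2: best P0=- P1=NH1
Op 3: best P0=- P1=NH1
Op 4: best P0=- P1=NH0
Op 5: best P0=- P1=NH0
Op 6: best P0=NH2 P1=NH0
Op 7: best P0=NH2 P1=NH0

Answer: P0:NH2 P1:NH0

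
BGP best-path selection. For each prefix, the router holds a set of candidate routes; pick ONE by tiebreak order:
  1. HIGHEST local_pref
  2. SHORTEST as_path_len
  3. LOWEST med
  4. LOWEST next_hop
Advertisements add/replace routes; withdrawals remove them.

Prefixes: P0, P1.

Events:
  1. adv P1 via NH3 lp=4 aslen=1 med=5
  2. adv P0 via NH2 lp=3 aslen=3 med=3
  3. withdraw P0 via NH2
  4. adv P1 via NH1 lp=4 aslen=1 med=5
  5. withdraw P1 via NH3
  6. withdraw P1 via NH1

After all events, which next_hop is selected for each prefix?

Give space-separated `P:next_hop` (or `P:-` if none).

Answer: P0:- P1:-

Derivation:
Op 1: best P0=- P1=NH3
Op 2: best P0=NH2 P1=NH3
Op 3: best P0=- P1=NH3
Op 4: best P0=- P1=NH1
Op 5: best P0=- P1=NH1
Op 6: best P0=- P1=-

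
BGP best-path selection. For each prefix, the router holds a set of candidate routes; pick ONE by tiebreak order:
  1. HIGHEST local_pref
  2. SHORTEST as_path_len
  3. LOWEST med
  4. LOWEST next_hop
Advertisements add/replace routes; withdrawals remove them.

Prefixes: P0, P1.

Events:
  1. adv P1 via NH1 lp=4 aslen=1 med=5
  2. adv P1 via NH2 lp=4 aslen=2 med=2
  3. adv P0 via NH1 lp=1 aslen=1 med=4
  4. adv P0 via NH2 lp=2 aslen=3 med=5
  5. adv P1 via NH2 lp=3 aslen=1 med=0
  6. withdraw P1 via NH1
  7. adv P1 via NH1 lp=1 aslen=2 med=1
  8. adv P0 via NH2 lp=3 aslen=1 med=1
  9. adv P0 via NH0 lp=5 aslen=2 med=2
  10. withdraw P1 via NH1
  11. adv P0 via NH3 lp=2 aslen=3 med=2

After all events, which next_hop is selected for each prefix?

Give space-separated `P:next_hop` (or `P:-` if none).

Answer: P0:NH0 P1:NH2

Derivation:
Op 1: best P0=- P1=NH1
Op 2: best P0=- P1=NH1
Op 3: best P0=NH1 P1=NH1
Op 4: best P0=NH2 P1=NH1
Op 5: best P0=NH2 P1=NH1
Op 6: best P0=NH2 P1=NH2
Op 7: best P0=NH2 P1=NH2
Op 8: best P0=NH2 P1=NH2
Op 9: best P0=NH0 P1=NH2
Op 10: best P0=NH0 P1=NH2
Op 11: best P0=NH0 P1=NH2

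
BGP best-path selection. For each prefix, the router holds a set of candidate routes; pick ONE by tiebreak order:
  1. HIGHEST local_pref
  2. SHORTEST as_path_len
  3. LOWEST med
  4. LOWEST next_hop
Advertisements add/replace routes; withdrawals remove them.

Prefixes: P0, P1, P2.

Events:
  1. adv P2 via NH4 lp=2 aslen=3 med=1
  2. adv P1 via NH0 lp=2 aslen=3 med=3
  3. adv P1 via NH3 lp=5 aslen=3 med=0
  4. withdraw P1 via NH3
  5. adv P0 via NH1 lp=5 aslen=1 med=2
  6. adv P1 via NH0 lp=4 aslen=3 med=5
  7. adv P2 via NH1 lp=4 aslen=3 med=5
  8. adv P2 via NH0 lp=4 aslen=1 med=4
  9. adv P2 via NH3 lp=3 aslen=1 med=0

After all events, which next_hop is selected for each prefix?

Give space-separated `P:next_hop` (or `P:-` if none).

Answer: P0:NH1 P1:NH0 P2:NH0

Derivation:
Op 1: best P0=- P1=- P2=NH4
Op 2: best P0=- P1=NH0 P2=NH4
Op 3: best P0=- P1=NH3 P2=NH4
Op 4: best P0=- P1=NH0 P2=NH4
Op 5: best P0=NH1 P1=NH0 P2=NH4
Op 6: best P0=NH1 P1=NH0 P2=NH4
Op 7: best P0=NH1 P1=NH0 P2=NH1
Op 8: best P0=NH1 P1=NH0 P2=NH0
Op 9: best P0=NH1 P1=NH0 P2=NH0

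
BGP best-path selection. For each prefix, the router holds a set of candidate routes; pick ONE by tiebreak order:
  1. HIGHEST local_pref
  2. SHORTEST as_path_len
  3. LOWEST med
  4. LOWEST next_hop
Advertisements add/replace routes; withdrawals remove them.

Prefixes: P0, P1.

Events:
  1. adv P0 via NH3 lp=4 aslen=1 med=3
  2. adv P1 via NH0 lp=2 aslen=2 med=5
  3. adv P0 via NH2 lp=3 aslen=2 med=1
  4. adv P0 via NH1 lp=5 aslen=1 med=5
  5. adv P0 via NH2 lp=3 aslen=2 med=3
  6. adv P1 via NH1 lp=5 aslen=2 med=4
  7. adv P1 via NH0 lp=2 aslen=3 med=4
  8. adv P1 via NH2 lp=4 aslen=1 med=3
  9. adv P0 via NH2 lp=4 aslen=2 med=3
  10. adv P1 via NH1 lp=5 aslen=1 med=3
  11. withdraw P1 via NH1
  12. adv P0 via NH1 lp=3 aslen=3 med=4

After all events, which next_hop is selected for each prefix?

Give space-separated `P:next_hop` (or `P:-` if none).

Answer: P0:NH3 P1:NH2

Derivation:
Op 1: best P0=NH3 P1=-
Op 2: best P0=NH3 P1=NH0
Op 3: best P0=NH3 P1=NH0
Op 4: best P0=NH1 P1=NH0
Op 5: best P0=NH1 P1=NH0
Op 6: best P0=NH1 P1=NH1
Op 7: best P0=NH1 P1=NH1
Op 8: best P0=NH1 P1=NH1
Op 9: best P0=NH1 P1=NH1
Op 10: best P0=NH1 P1=NH1
Op 11: best P0=NH1 P1=NH2
Op 12: best P0=NH3 P1=NH2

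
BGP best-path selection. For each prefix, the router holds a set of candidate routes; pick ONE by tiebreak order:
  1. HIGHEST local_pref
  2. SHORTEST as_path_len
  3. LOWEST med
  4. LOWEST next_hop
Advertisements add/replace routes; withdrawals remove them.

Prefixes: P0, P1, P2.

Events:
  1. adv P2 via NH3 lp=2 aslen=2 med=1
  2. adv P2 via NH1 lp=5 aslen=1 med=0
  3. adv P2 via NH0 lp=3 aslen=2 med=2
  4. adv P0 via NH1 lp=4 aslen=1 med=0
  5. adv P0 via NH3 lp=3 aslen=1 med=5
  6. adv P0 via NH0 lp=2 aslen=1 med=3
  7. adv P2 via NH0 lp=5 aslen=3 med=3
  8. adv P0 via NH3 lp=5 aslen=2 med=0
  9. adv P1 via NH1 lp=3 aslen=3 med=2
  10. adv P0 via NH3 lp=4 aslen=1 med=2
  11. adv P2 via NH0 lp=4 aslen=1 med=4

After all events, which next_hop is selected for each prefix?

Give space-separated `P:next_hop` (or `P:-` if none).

Op 1: best P0=- P1=- P2=NH3
Op 2: best P0=- P1=- P2=NH1
Op 3: best P0=- P1=- P2=NH1
Op 4: best P0=NH1 P1=- P2=NH1
Op 5: best P0=NH1 P1=- P2=NH1
Op 6: best P0=NH1 P1=- P2=NH1
Op 7: best P0=NH1 P1=- P2=NH1
Op 8: best P0=NH3 P1=- P2=NH1
Op 9: best P0=NH3 P1=NH1 P2=NH1
Op 10: best P0=NH1 P1=NH1 P2=NH1
Op 11: best P0=NH1 P1=NH1 P2=NH1

Answer: P0:NH1 P1:NH1 P2:NH1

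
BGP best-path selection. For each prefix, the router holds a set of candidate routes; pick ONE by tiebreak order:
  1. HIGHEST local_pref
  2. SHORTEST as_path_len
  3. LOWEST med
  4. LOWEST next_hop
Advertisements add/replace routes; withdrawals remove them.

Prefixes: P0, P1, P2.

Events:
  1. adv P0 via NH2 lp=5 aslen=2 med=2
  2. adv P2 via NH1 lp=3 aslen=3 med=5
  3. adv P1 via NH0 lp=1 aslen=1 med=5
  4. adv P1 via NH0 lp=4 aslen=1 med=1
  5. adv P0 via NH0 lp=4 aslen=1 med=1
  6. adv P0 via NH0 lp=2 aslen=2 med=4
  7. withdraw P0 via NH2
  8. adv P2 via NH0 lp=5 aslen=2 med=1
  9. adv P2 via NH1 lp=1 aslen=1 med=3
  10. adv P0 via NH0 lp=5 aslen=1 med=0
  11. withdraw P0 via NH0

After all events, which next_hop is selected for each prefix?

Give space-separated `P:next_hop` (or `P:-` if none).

Op 1: best P0=NH2 P1=- P2=-
Op 2: best P0=NH2 P1=- P2=NH1
Op 3: best P0=NH2 P1=NH0 P2=NH1
Op 4: best P0=NH2 P1=NH0 P2=NH1
Op 5: best P0=NH2 P1=NH0 P2=NH1
Op 6: best P0=NH2 P1=NH0 P2=NH1
Op 7: best P0=NH0 P1=NH0 P2=NH1
Op 8: best P0=NH0 P1=NH0 P2=NH0
Op 9: best P0=NH0 P1=NH0 P2=NH0
Op 10: best P0=NH0 P1=NH0 P2=NH0
Op 11: best P0=- P1=NH0 P2=NH0

Answer: P0:- P1:NH0 P2:NH0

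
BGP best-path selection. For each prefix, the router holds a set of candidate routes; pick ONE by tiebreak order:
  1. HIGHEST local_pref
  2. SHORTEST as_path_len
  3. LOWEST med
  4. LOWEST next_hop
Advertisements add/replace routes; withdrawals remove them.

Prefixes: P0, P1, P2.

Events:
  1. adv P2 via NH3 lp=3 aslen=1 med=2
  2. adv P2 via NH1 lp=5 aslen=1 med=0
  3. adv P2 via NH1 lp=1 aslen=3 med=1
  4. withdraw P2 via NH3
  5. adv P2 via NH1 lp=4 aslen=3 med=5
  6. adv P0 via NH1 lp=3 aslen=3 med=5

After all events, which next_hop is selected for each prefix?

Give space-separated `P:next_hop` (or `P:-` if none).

Answer: P0:NH1 P1:- P2:NH1

Derivation:
Op 1: best P0=- P1=- P2=NH3
Op 2: best P0=- P1=- P2=NH1
Op 3: best P0=- P1=- P2=NH3
Op 4: best P0=- P1=- P2=NH1
Op 5: best P0=- P1=- P2=NH1
Op 6: best P0=NH1 P1=- P2=NH1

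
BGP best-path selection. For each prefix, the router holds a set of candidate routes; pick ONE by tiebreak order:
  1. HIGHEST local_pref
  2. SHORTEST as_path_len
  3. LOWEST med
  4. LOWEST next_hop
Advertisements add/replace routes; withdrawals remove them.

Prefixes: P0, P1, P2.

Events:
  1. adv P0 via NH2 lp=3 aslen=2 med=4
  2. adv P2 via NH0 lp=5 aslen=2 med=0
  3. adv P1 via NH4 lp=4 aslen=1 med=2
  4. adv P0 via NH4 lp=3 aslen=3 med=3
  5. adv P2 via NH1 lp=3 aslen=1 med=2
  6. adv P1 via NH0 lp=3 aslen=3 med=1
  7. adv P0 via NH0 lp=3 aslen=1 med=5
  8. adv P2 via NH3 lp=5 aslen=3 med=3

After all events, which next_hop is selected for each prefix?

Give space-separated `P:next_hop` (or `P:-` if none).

Answer: P0:NH0 P1:NH4 P2:NH0

Derivation:
Op 1: best P0=NH2 P1=- P2=-
Op 2: best P0=NH2 P1=- P2=NH0
Op 3: best P0=NH2 P1=NH4 P2=NH0
Op 4: best P0=NH2 P1=NH4 P2=NH0
Op 5: best P0=NH2 P1=NH4 P2=NH0
Op 6: best P0=NH2 P1=NH4 P2=NH0
Op 7: best P0=NH0 P1=NH4 P2=NH0
Op 8: best P0=NH0 P1=NH4 P2=NH0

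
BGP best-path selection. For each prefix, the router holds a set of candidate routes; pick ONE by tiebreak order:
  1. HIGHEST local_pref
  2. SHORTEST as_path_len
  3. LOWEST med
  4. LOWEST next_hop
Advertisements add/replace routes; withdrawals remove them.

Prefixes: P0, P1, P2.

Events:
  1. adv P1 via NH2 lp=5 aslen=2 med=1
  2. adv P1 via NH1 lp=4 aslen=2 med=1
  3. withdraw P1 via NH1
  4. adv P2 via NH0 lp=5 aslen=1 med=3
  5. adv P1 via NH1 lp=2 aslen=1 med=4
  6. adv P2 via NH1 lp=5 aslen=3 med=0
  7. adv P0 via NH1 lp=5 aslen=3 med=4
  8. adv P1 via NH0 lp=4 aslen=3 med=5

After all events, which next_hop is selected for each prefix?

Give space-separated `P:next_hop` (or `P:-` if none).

Op 1: best P0=- P1=NH2 P2=-
Op 2: best P0=- P1=NH2 P2=-
Op 3: best P0=- P1=NH2 P2=-
Op 4: best P0=- P1=NH2 P2=NH0
Op 5: best P0=- P1=NH2 P2=NH0
Op 6: best P0=- P1=NH2 P2=NH0
Op 7: best P0=NH1 P1=NH2 P2=NH0
Op 8: best P0=NH1 P1=NH2 P2=NH0

Answer: P0:NH1 P1:NH2 P2:NH0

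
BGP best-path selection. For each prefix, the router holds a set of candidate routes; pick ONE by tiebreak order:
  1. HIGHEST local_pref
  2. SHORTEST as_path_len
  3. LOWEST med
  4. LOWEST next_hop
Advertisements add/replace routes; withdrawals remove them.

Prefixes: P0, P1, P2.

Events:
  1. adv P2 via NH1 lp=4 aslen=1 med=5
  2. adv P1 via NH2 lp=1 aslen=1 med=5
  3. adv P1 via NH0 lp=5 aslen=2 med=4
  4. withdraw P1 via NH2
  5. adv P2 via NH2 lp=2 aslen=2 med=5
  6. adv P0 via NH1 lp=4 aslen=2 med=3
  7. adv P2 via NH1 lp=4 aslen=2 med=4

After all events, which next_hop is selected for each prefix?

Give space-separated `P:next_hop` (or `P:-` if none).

Op 1: best P0=- P1=- P2=NH1
Op 2: best P0=- P1=NH2 P2=NH1
Op 3: best P0=- P1=NH0 P2=NH1
Op 4: best P0=- P1=NH0 P2=NH1
Op 5: best P0=- P1=NH0 P2=NH1
Op 6: best P0=NH1 P1=NH0 P2=NH1
Op 7: best P0=NH1 P1=NH0 P2=NH1

Answer: P0:NH1 P1:NH0 P2:NH1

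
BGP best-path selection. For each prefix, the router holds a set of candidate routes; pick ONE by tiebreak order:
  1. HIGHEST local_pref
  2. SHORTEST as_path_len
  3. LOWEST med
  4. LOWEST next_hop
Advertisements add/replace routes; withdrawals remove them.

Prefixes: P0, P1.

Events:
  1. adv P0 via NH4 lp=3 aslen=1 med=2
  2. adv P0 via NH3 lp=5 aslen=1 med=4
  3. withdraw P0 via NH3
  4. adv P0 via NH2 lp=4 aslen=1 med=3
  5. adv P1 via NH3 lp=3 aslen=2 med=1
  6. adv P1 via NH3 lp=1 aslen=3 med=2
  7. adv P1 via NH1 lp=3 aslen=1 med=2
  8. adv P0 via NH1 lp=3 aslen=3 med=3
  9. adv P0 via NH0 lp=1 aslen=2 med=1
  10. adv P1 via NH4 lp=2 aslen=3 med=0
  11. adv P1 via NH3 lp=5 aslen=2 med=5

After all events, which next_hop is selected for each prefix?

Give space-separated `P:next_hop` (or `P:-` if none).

Op 1: best P0=NH4 P1=-
Op 2: best P0=NH3 P1=-
Op 3: best P0=NH4 P1=-
Op 4: best P0=NH2 P1=-
Op 5: best P0=NH2 P1=NH3
Op 6: best P0=NH2 P1=NH3
Op 7: best P0=NH2 P1=NH1
Op 8: best P0=NH2 P1=NH1
Op 9: best P0=NH2 P1=NH1
Op 10: best P0=NH2 P1=NH1
Op 11: best P0=NH2 P1=NH3

Answer: P0:NH2 P1:NH3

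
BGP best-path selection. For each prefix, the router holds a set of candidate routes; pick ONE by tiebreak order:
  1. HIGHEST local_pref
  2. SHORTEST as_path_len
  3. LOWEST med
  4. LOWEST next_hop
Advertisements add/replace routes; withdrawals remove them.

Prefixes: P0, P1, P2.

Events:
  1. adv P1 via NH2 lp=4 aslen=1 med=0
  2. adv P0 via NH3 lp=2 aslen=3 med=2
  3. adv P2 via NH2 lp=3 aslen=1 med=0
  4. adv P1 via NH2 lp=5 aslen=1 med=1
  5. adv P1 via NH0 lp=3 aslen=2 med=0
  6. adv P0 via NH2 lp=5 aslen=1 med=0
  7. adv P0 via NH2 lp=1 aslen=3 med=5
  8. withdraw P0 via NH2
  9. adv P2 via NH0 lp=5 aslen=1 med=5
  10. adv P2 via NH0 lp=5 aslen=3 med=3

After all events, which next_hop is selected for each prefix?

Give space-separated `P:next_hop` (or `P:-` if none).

Op 1: best P0=- P1=NH2 P2=-
Op 2: best P0=NH3 P1=NH2 P2=-
Op 3: best P0=NH3 P1=NH2 P2=NH2
Op 4: best P0=NH3 P1=NH2 P2=NH2
Op 5: best P0=NH3 P1=NH2 P2=NH2
Op 6: best P0=NH2 P1=NH2 P2=NH2
Op 7: best P0=NH3 P1=NH2 P2=NH2
Op 8: best P0=NH3 P1=NH2 P2=NH2
Op 9: best P0=NH3 P1=NH2 P2=NH0
Op 10: best P0=NH3 P1=NH2 P2=NH0

Answer: P0:NH3 P1:NH2 P2:NH0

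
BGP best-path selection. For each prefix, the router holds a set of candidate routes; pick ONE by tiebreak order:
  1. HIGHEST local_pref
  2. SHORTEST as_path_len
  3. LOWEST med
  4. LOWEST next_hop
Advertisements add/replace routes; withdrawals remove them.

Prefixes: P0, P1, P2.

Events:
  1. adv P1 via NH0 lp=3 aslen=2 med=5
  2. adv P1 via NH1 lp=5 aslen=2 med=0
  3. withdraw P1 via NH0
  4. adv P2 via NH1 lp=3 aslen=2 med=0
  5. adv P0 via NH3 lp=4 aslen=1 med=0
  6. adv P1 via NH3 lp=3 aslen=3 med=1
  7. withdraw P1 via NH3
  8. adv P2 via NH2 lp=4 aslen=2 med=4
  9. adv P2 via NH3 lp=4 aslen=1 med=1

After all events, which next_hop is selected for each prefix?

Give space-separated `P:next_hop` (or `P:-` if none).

Op 1: best P0=- P1=NH0 P2=-
Op 2: best P0=- P1=NH1 P2=-
Op 3: best P0=- P1=NH1 P2=-
Op 4: best P0=- P1=NH1 P2=NH1
Op 5: best P0=NH3 P1=NH1 P2=NH1
Op 6: best P0=NH3 P1=NH1 P2=NH1
Op 7: best P0=NH3 P1=NH1 P2=NH1
Op 8: best P0=NH3 P1=NH1 P2=NH2
Op 9: best P0=NH3 P1=NH1 P2=NH3

Answer: P0:NH3 P1:NH1 P2:NH3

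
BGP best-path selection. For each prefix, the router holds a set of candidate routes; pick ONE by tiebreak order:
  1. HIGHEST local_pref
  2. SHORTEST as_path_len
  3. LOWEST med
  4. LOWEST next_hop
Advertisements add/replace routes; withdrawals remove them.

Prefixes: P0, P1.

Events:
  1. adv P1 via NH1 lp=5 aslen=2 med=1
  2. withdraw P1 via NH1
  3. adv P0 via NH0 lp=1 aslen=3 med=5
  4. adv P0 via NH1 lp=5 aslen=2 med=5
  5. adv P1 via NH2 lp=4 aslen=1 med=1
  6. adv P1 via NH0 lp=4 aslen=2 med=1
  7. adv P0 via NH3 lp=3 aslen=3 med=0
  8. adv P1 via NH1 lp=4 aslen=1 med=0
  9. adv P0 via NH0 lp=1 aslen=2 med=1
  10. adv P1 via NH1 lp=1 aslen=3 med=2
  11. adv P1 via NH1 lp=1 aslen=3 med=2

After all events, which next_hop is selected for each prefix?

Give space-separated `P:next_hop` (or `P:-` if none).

Op 1: best P0=- P1=NH1
Op 2: best P0=- P1=-
Op 3: best P0=NH0 P1=-
Op 4: best P0=NH1 P1=-
Op 5: best P0=NH1 P1=NH2
Op 6: best P0=NH1 P1=NH2
Op 7: best P0=NH1 P1=NH2
Op 8: best P0=NH1 P1=NH1
Op 9: best P0=NH1 P1=NH1
Op 10: best P0=NH1 P1=NH2
Op 11: best P0=NH1 P1=NH2

Answer: P0:NH1 P1:NH2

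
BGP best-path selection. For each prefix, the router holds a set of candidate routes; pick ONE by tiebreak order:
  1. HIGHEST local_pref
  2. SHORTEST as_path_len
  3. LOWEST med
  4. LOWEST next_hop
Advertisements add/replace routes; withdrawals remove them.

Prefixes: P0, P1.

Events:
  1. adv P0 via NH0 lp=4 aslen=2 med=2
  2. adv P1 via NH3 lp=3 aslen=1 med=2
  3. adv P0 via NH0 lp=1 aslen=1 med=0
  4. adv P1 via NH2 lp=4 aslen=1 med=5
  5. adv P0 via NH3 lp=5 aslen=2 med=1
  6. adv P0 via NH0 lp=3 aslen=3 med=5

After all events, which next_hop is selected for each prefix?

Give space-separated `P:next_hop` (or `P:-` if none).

Answer: P0:NH3 P1:NH2

Derivation:
Op 1: best P0=NH0 P1=-
Op 2: best P0=NH0 P1=NH3
Op 3: best P0=NH0 P1=NH3
Op 4: best P0=NH0 P1=NH2
Op 5: best P0=NH3 P1=NH2
Op 6: best P0=NH3 P1=NH2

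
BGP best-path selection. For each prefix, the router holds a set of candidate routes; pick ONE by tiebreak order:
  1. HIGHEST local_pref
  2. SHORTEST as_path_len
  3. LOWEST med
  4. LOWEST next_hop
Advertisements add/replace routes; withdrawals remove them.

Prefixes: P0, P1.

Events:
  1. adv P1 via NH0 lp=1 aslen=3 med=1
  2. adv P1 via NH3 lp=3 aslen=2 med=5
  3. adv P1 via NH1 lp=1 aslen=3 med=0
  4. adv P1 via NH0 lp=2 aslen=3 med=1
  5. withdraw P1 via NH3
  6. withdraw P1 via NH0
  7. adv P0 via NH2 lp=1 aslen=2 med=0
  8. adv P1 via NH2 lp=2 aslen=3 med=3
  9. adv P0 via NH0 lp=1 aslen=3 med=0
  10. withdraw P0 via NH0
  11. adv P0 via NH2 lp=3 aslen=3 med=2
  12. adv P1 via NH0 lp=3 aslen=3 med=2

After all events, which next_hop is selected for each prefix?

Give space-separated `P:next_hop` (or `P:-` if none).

Op 1: best P0=- P1=NH0
Op 2: best P0=- P1=NH3
Op 3: best P0=- P1=NH3
Op 4: best P0=- P1=NH3
Op 5: best P0=- P1=NH0
Op 6: best P0=- P1=NH1
Op 7: best P0=NH2 P1=NH1
Op 8: best P0=NH2 P1=NH2
Op 9: best P0=NH2 P1=NH2
Op 10: best P0=NH2 P1=NH2
Op 11: best P0=NH2 P1=NH2
Op 12: best P0=NH2 P1=NH0

Answer: P0:NH2 P1:NH0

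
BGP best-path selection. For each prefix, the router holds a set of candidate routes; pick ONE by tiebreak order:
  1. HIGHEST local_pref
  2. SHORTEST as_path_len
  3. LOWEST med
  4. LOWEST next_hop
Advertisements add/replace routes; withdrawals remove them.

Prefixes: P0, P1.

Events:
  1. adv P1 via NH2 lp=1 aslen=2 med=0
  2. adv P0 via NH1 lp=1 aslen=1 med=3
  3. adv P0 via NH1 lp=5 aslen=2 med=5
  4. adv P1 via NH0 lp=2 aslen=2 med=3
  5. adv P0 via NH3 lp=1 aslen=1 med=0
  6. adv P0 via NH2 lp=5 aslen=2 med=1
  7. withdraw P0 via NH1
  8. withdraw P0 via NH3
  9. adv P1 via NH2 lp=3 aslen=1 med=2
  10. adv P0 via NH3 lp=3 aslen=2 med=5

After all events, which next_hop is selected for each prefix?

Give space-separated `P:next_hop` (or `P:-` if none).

Answer: P0:NH2 P1:NH2

Derivation:
Op 1: best P0=- P1=NH2
Op 2: best P0=NH1 P1=NH2
Op 3: best P0=NH1 P1=NH2
Op 4: best P0=NH1 P1=NH0
Op 5: best P0=NH1 P1=NH0
Op 6: best P0=NH2 P1=NH0
Op 7: best P0=NH2 P1=NH0
Op 8: best P0=NH2 P1=NH0
Op 9: best P0=NH2 P1=NH2
Op 10: best P0=NH2 P1=NH2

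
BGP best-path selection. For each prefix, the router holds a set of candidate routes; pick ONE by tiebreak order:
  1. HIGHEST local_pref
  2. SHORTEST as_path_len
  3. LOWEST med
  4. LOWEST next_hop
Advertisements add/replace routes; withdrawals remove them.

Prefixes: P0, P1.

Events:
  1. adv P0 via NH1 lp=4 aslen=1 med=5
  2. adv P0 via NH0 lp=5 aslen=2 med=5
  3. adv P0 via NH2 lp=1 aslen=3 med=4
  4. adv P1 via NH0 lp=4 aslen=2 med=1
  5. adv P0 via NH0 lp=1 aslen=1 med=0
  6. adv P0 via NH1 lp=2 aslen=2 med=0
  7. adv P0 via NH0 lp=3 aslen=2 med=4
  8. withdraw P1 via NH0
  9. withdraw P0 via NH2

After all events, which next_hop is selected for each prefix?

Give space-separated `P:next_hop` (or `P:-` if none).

Op 1: best P0=NH1 P1=-
Op 2: best P0=NH0 P1=-
Op 3: best P0=NH0 P1=-
Op 4: best P0=NH0 P1=NH0
Op 5: best P0=NH1 P1=NH0
Op 6: best P0=NH1 P1=NH0
Op 7: best P0=NH0 P1=NH0
Op 8: best P0=NH0 P1=-
Op 9: best P0=NH0 P1=-

Answer: P0:NH0 P1:-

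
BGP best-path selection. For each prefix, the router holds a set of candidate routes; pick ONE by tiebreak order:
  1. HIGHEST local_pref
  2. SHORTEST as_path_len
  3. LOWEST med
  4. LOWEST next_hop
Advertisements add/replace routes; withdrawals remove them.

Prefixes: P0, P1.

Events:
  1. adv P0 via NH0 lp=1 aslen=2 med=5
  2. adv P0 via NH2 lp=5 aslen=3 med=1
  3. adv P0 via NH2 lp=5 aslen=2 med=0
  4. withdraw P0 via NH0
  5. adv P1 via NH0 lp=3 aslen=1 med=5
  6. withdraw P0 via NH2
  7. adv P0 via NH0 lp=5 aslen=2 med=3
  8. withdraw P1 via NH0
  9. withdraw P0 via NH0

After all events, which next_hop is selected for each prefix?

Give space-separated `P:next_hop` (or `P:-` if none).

Op 1: best P0=NH0 P1=-
Op 2: best P0=NH2 P1=-
Op 3: best P0=NH2 P1=-
Op 4: best P0=NH2 P1=-
Op 5: best P0=NH2 P1=NH0
Op 6: best P0=- P1=NH0
Op 7: best P0=NH0 P1=NH0
Op 8: best P0=NH0 P1=-
Op 9: best P0=- P1=-

Answer: P0:- P1:-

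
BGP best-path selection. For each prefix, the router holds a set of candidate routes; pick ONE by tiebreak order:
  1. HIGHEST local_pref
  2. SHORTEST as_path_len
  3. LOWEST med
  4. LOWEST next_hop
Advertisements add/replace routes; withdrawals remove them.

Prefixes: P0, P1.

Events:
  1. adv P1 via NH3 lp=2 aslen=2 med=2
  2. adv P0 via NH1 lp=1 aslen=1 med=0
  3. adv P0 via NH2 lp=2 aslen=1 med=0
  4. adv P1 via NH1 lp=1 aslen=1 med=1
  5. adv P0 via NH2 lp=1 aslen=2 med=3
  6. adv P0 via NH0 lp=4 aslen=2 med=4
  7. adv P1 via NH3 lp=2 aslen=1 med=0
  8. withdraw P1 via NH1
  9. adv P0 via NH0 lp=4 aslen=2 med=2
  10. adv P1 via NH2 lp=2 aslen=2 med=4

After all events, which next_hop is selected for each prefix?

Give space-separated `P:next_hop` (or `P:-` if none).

Op 1: best P0=- P1=NH3
Op 2: best P0=NH1 P1=NH3
Op 3: best P0=NH2 P1=NH3
Op 4: best P0=NH2 P1=NH3
Op 5: best P0=NH1 P1=NH3
Op 6: best P0=NH0 P1=NH3
Op 7: best P0=NH0 P1=NH3
Op 8: best P0=NH0 P1=NH3
Op 9: best P0=NH0 P1=NH3
Op 10: best P0=NH0 P1=NH3

Answer: P0:NH0 P1:NH3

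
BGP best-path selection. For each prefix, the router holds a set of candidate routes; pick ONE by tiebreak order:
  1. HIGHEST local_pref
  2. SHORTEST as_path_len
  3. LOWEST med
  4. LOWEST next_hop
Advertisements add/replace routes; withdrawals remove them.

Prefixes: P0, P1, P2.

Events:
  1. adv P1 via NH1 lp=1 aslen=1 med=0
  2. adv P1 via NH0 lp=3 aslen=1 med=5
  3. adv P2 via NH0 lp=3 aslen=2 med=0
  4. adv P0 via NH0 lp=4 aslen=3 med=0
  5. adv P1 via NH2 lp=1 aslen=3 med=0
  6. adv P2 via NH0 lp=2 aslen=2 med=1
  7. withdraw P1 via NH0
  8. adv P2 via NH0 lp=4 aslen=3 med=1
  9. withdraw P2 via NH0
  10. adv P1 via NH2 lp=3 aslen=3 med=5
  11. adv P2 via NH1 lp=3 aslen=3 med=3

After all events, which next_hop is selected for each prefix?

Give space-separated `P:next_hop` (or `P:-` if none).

Answer: P0:NH0 P1:NH2 P2:NH1

Derivation:
Op 1: best P0=- P1=NH1 P2=-
Op 2: best P0=- P1=NH0 P2=-
Op 3: best P0=- P1=NH0 P2=NH0
Op 4: best P0=NH0 P1=NH0 P2=NH0
Op 5: best P0=NH0 P1=NH0 P2=NH0
Op 6: best P0=NH0 P1=NH0 P2=NH0
Op 7: best P0=NH0 P1=NH1 P2=NH0
Op 8: best P0=NH0 P1=NH1 P2=NH0
Op 9: best P0=NH0 P1=NH1 P2=-
Op 10: best P0=NH0 P1=NH2 P2=-
Op 11: best P0=NH0 P1=NH2 P2=NH1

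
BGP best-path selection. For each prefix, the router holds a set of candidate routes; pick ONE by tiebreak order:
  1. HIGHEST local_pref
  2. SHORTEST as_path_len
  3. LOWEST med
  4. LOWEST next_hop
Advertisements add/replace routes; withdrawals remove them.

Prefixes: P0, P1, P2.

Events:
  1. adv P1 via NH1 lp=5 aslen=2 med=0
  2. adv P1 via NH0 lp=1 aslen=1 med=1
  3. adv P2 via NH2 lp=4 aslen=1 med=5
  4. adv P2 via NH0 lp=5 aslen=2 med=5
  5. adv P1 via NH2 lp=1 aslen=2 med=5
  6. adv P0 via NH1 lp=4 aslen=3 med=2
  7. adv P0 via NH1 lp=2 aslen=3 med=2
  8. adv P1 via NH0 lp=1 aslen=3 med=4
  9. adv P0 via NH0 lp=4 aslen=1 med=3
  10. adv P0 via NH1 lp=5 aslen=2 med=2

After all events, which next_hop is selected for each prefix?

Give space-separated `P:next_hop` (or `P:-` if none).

Op 1: best P0=- P1=NH1 P2=-
Op 2: best P0=- P1=NH1 P2=-
Op 3: best P0=- P1=NH1 P2=NH2
Op 4: best P0=- P1=NH1 P2=NH0
Op 5: best P0=- P1=NH1 P2=NH0
Op 6: best P0=NH1 P1=NH1 P2=NH0
Op 7: best P0=NH1 P1=NH1 P2=NH0
Op 8: best P0=NH1 P1=NH1 P2=NH0
Op 9: best P0=NH0 P1=NH1 P2=NH0
Op 10: best P0=NH1 P1=NH1 P2=NH0

Answer: P0:NH1 P1:NH1 P2:NH0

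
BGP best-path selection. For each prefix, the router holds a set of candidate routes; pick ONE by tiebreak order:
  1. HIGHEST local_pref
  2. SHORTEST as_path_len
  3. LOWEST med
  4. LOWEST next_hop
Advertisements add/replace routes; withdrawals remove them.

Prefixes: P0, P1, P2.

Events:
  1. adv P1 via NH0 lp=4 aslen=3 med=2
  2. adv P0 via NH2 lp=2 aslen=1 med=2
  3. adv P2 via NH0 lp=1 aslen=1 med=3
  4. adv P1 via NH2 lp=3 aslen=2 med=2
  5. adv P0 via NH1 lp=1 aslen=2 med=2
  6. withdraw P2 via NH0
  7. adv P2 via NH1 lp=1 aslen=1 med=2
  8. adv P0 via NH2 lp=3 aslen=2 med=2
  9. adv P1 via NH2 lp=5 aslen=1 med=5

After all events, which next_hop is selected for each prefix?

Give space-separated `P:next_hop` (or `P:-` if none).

Answer: P0:NH2 P1:NH2 P2:NH1

Derivation:
Op 1: best P0=- P1=NH0 P2=-
Op 2: best P0=NH2 P1=NH0 P2=-
Op 3: best P0=NH2 P1=NH0 P2=NH0
Op 4: best P0=NH2 P1=NH0 P2=NH0
Op 5: best P0=NH2 P1=NH0 P2=NH0
Op 6: best P0=NH2 P1=NH0 P2=-
Op 7: best P0=NH2 P1=NH0 P2=NH1
Op 8: best P0=NH2 P1=NH0 P2=NH1
Op 9: best P0=NH2 P1=NH2 P2=NH1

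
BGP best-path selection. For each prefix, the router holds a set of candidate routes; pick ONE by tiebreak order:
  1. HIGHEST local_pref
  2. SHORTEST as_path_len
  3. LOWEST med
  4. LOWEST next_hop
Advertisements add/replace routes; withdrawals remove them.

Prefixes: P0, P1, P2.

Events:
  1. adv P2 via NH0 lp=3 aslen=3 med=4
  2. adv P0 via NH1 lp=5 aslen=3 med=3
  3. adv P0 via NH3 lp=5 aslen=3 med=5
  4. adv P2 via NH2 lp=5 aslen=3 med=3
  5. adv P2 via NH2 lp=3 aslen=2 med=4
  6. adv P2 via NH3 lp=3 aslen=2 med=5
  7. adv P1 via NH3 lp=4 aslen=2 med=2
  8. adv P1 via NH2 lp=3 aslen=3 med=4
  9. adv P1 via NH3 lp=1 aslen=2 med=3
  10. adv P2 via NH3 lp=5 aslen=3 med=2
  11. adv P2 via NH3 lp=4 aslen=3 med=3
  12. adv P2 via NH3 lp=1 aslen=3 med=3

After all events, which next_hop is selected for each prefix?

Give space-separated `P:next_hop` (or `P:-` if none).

Op 1: best P0=- P1=- P2=NH0
Op 2: best P0=NH1 P1=- P2=NH0
Op 3: best P0=NH1 P1=- P2=NH0
Op 4: best P0=NH1 P1=- P2=NH2
Op 5: best P0=NH1 P1=- P2=NH2
Op 6: best P0=NH1 P1=- P2=NH2
Op 7: best P0=NH1 P1=NH3 P2=NH2
Op 8: best P0=NH1 P1=NH3 P2=NH2
Op 9: best P0=NH1 P1=NH2 P2=NH2
Op 10: best P0=NH1 P1=NH2 P2=NH3
Op 11: best P0=NH1 P1=NH2 P2=NH3
Op 12: best P0=NH1 P1=NH2 P2=NH2

Answer: P0:NH1 P1:NH2 P2:NH2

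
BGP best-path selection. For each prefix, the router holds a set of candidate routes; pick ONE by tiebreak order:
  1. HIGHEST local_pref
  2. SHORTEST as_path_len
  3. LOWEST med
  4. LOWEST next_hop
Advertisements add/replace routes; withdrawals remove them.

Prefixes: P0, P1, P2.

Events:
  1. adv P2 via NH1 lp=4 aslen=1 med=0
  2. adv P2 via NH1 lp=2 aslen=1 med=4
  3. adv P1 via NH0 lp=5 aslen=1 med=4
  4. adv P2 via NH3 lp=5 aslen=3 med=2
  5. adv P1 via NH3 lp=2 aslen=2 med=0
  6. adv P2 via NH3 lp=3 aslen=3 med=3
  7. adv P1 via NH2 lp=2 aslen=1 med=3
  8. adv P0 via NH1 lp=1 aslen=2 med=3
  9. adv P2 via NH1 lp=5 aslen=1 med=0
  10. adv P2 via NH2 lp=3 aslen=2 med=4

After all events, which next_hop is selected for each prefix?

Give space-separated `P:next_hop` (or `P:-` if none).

Op 1: best P0=- P1=- P2=NH1
Op 2: best P0=- P1=- P2=NH1
Op 3: best P0=- P1=NH0 P2=NH1
Op 4: best P0=- P1=NH0 P2=NH3
Op 5: best P0=- P1=NH0 P2=NH3
Op 6: best P0=- P1=NH0 P2=NH3
Op 7: best P0=- P1=NH0 P2=NH3
Op 8: best P0=NH1 P1=NH0 P2=NH3
Op 9: best P0=NH1 P1=NH0 P2=NH1
Op 10: best P0=NH1 P1=NH0 P2=NH1

Answer: P0:NH1 P1:NH0 P2:NH1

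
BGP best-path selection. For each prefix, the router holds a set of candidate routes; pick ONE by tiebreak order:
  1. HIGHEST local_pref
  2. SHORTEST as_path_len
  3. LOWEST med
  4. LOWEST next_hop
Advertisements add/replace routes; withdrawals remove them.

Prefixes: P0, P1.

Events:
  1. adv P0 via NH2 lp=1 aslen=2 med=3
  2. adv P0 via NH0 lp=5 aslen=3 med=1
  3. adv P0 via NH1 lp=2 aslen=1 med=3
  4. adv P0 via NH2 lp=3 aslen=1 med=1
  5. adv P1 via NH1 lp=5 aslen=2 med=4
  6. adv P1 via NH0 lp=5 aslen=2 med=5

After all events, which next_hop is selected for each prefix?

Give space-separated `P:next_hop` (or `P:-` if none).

Answer: P0:NH0 P1:NH1

Derivation:
Op 1: best P0=NH2 P1=-
Op 2: best P0=NH0 P1=-
Op 3: best P0=NH0 P1=-
Op 4: best P0=NH0 P1=-
Op 5: best P0=NH0 P1=NH1
Op 6: best P0=NH0 P1=NH1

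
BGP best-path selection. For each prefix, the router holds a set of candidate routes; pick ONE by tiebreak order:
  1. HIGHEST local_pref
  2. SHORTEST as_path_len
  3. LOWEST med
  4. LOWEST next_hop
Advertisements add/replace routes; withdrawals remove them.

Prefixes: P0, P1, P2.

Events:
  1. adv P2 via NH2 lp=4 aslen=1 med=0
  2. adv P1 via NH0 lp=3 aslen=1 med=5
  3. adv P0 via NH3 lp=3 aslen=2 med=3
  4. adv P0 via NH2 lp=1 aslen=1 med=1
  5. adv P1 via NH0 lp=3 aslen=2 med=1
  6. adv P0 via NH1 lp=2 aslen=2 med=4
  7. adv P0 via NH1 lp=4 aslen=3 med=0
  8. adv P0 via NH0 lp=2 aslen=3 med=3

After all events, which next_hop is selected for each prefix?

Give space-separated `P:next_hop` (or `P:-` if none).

Answer: P0:NH1 P1:NH0 P2:NH2

Derivation:
Op 1: best P0=- P1=- P2=NH2
Op 2: best P0=- P1=NH0 P2=NH2
Op 3: best P0=NH3 P1=NH0 P2=NH2
Op 4: best P0=NH3 P1=NH0 P2=NH2
Op 5: best P0=NH3 P1=NH0 P2=NH2
Op 6: best P0=NH3 P1=NH0 P2=NH2
Op 7: best P0=NH1 P1=NH0 P2=NH2
Op 8: best P0=NH1 P1=NH0 P2=NH2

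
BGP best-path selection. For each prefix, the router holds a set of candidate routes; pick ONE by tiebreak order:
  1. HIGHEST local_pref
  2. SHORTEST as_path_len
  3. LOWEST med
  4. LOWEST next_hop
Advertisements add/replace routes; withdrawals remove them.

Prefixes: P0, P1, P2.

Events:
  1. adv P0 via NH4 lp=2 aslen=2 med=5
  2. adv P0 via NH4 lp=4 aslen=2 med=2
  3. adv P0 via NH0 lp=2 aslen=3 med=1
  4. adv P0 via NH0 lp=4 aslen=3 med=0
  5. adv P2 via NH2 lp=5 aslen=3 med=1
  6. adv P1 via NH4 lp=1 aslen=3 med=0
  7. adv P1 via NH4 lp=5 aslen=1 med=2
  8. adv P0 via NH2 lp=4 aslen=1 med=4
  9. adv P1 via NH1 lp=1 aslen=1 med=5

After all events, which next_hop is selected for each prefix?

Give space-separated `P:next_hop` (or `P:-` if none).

Op 1: best P0=NH4 P1=- P2=-
Op 2: best P0=NH4 P1=- P2=-
Op 3: best P0=NH4 P1=- P2=-
Op 4: best P0=NH4 P1=- P2=-
Op 5: best P0=NH4 P1=- P2=NH2
Op 6: best P0=NH4 P1=NH4 P2=NH2
Op 7: best P0=NH4 P1=NH4 P2=NH2
Op 8: best P0=NH2 P1=NH4 P2=NH2
Op 9: best P0=NH2 P1=NH4 P2=NH2

Answer: P0:NH2 P1:NH4 P2:NH2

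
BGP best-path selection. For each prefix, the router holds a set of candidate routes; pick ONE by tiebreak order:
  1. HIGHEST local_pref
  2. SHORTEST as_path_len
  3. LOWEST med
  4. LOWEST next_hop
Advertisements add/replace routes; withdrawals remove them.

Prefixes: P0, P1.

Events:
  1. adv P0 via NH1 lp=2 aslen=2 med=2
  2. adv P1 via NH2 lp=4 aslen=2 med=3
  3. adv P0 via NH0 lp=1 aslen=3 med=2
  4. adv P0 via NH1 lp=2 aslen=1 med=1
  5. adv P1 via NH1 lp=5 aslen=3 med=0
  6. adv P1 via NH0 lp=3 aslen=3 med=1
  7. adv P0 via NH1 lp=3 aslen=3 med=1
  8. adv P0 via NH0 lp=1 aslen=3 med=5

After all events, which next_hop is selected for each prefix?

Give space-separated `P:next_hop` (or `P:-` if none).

Answer: P0:NH1 P1:NH1

Derivation:
Op 1: best P0=NH1 P1=-
Op 2: best P0=NH1 P1=NH2
Op 3: best P0=NH1 P1=NH2
Op 4: best P0=NH1 P1=NH2
Op 5: best P0=NH1 P1=NH1
Op 6: best P0=NH1 P1=NH1
Op 7: best P0=NH1 P1=NH1
Op 8: best P0=NH1 P1=NH1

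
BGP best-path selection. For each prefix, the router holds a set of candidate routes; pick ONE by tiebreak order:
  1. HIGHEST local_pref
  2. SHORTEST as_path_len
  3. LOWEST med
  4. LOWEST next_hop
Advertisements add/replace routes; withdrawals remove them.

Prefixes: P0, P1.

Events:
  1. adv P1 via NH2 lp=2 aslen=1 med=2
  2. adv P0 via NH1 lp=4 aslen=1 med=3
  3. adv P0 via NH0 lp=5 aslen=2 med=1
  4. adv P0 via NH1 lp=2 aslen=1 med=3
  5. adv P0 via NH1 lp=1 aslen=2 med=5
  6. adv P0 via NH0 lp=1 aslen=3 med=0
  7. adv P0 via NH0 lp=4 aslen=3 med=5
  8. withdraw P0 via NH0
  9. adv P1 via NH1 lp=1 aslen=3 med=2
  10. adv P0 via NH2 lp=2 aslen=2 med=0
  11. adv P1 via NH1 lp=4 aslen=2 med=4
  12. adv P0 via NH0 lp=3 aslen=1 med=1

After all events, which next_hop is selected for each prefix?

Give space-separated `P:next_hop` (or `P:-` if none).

Op 1: best P0=- P1=NH2
Op 2: best P0=NH1 P1=NH2
Op 3: best P0=NH0 P1=NH2
Op 4: best P0=NH0 P1=NH2
Op 5: best P0=NH0 P1=NH2
Op 6: best P0=NH1 P1=NH2
Op 7: best P0=NH0 P1=NH2
Op 8: best P0=NH1 P1=NH2
Op 9: best P0=NH1 P1=NH2
Op 10: best P0=NH2 P1=NH2
Op 11: best P0=NH2 P1=NH1
Op 12: best P0=NH0 P1=NH1

Answer: P0:NH0 P1:NH1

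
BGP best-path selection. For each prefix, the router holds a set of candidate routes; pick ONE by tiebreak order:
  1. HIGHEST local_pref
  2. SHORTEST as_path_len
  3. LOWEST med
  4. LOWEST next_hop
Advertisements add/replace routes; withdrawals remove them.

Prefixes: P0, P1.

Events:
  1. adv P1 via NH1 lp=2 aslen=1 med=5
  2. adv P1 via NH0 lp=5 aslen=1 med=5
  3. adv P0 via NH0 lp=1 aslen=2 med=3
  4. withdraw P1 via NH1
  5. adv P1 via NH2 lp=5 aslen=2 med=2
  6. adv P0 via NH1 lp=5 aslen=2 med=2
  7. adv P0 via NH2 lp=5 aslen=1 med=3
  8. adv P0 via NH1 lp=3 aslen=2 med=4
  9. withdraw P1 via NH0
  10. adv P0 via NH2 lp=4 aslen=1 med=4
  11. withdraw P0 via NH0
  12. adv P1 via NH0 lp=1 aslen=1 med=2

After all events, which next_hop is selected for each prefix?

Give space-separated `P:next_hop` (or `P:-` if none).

Answer: P0:NH2 P1:NH2

Derivation:
Op 1: best P0=- P1=NH1
Op 2: best P0=- P1=NH0
Op 3: best P0=NH0 P1=NH0
Op 4: best P0=NH0 P1=NH0
Op 5: best P0=NH0 P1=NH0
Op 6: best P0=NH1 P1=NH0
Op 7: best P0=NH2 P1=NH0
Op 8: best P0=NH2 P1=NH0
Op 9: best P0=NH2 P1=NH2
Op 10: best P0=NH2 P1=NH2
Op 11: best P0=NH2 P1=NH2
Op 12: best P0=NH2 P1=NH2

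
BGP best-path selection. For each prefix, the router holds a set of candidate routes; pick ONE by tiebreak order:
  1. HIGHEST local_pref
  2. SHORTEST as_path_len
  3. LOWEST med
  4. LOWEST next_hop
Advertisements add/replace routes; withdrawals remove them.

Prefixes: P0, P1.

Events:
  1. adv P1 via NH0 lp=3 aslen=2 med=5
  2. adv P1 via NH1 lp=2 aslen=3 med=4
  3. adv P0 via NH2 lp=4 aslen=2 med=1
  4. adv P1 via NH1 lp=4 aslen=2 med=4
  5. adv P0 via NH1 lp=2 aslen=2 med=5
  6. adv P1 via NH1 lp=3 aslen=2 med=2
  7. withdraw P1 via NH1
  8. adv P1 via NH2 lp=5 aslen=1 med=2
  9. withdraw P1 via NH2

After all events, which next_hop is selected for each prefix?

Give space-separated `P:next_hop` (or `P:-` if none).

Answer: P0:NH2 P1:NH0

Derivation:
Op 1: best P0=- P1=NH0
Op 2: best P0=- P1=NH0
Op 3: best P0=NH2 P1=NH0
Op 4: best P0=NH2 P1=NH1
Op 5: best P0=NH2 P1=NH1
Op 6: best P0=NH2 P1=NH1
Op 7: best P0=NH2 P1=NH0
Op 8: best P0=NH2 P1=NH2
Op 9: best P0=NH2 P1=NH0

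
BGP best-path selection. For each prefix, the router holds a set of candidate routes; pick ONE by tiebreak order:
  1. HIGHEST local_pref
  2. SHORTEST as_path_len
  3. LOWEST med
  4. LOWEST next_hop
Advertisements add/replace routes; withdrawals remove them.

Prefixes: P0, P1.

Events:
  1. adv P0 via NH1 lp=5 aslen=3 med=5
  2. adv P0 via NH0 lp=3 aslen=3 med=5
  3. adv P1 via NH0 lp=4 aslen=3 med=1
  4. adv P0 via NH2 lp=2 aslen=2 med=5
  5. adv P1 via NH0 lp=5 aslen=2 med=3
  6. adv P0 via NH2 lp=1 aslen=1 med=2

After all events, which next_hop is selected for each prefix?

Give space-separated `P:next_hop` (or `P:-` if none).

Answer: P0:NH1 P1:NH0

Derivation:
Op 1: best P0=NH1 P1=-
Op 2: best P0=NH1 P1=-
Op 3: best P0=NH1 P1=NH0
Op 4: best P0=NH1 P1=NH0
Op 5: best P0=NH1 P1=NH0
Op 6: best P0=NH1 P1=NH0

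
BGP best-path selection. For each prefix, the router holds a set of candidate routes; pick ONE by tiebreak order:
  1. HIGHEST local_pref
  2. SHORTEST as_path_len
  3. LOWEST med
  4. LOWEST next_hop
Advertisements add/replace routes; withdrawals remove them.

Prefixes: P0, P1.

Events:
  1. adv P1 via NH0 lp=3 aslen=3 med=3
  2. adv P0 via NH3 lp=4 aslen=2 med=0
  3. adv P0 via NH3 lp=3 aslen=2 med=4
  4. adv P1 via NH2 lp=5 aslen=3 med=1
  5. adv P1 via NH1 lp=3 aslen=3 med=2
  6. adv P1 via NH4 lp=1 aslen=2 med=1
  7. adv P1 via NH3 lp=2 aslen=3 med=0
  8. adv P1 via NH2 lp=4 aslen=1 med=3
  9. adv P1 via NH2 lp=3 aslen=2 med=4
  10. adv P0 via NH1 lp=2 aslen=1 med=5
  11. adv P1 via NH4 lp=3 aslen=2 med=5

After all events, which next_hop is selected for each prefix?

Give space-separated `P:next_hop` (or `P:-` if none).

Answer: P0:NH3 P1:NH2

Derivation:
Op 1: best P0=- P1=NH0
Op 2: best P0=NH3 P1=NH0
Op 3: best P0=NH3 P1=NH0
Op 4: best P0=NH3 P1=NH2
Op 5: best P0=NH3 P1=NH2
Op 6: best P0=NH3 P1=NH2
Op 7: best P0=NH3 P1=NH2
Op 8: best P0=NH3 P1=NH2
Op 9: best P0=NH3 P1=NH2
Op 10: best P0=NH3 P1=NH2
Op 11: best P0=NH3 P1=NH2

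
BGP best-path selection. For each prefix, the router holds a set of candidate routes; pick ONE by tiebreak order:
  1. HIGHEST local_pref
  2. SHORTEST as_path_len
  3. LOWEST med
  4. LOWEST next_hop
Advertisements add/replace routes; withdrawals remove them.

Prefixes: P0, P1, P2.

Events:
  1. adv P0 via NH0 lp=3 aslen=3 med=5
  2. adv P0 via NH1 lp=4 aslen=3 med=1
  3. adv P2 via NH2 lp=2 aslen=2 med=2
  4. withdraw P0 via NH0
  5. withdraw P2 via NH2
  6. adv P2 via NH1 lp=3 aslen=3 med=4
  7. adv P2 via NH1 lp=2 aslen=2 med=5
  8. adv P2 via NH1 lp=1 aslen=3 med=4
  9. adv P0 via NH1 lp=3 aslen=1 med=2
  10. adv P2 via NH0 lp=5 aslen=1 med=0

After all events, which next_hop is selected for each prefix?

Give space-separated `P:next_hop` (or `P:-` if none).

Op 1: best P0=NH0 P1=- P2=-
Op 2: best P0=NH1 P1=- P2=-
Op 3: best P0=NH1 P1=- P2=NH2
Op 4: best P0=NH1 P1=- P2=NH2
Op 5: best P0=NH1 P1=- P2=-
Op 6: best P0=NH1 P1=- P2=NH1
Op 7: best P0=NH1 P1=- P2=NH1
Op 8: best P0=NH1 P1=- P2=NH1
Op 9: best P0=NH1 P1=- P2=NH1
Op 10: best P0=NH1 P1=- P2=NH0

Answer: P0:NH1 P1:- P2:NH0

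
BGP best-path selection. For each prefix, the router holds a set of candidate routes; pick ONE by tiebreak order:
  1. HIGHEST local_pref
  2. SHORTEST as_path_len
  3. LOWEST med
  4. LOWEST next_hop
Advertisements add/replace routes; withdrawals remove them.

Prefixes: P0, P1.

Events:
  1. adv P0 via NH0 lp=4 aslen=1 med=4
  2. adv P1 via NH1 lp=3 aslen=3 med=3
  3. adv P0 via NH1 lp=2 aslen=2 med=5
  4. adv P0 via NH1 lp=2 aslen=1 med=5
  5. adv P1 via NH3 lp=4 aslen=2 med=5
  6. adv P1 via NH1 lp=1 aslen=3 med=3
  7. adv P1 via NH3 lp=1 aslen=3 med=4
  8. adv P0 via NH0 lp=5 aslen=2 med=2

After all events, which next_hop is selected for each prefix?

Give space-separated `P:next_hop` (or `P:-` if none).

Op 1: best P0=NH0 P1=-
Op 2: best P0=NH0 P1=NH1
Op 3: best P0=NH0 P1=NH1
Op 4: best P0=NH0 P1=NH1
Op 5: best P0=NH0 P1=NH3
Op 6: best P0=NH0 P1=NH3
Op 7: best P0=NH0 P1=NH1
Op 8: best P0=NH0 P1=NH1

Answer: P0:NH0 P1:NH1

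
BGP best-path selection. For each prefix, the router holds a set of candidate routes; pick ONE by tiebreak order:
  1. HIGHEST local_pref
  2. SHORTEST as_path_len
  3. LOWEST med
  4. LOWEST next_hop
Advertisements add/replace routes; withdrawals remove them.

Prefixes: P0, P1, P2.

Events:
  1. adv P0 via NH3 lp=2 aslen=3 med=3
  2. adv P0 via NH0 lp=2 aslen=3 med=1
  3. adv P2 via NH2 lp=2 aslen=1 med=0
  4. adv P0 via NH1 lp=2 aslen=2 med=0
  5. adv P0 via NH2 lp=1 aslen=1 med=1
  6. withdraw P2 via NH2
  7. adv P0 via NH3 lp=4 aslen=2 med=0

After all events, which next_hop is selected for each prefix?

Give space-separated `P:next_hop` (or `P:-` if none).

Answer: P0:NH3 P1:- P2:-

Derivation:
Op 1: best P0=NH3 P1=- P2=-
Op 2: best P0=NH0 P1=- P2=-
Op 3: best P0=NH0 P1=- P2=NH2
Op 4: best P0=NH1 P1=- P2=NH2
Op 5: best P0=NH1 P1=- P2=NH2
Op 6: best P0=NH1 P1=- P2=-
Op 7: best P0=NH3 P1=- P2=-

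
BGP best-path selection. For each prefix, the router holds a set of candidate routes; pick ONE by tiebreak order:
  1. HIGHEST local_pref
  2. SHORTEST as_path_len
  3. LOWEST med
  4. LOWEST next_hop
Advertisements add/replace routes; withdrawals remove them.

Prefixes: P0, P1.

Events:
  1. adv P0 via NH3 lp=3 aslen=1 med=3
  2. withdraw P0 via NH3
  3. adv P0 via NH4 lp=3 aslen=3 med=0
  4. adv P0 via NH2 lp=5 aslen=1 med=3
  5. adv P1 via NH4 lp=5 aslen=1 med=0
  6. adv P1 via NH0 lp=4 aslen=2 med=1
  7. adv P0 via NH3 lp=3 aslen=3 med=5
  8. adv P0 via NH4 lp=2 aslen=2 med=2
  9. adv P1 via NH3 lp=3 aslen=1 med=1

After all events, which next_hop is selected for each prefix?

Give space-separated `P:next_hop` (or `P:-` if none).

Op 1: best P0=NH3 P1=-
Op 2: best P0=- P1=-
Op 3: best P0=NH4 P1=-
Op 4: best P0=NH2 P1=-
Op 5: best P0=NH2 P1=NH4
Op 6: best P0=NH2 P1=NH4
Op 7: best P0=NH2 P1=NH4
Op 8: best P0=NH2 P1=NH4
Op 9: best P0=NH2 P1=NH4

Answer: P0:NH2 P1:NH4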